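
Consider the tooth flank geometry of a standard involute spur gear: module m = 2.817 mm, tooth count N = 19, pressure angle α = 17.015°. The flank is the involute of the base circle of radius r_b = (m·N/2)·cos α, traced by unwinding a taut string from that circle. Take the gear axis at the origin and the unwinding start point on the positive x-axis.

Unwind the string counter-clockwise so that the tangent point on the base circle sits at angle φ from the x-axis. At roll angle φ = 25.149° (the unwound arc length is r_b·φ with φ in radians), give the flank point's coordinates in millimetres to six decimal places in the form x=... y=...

pitch radius r_p = m·N/2 = 2.817·19/2 = 26.761500
base radius r_b = r_p·cos α = 26.761500·cos 17.015° = 25.590100
roll angle φ = 25.149° = 0.43893285 rad
x = r_b·(cos φ + φ·sin φ) = 25.590100·(0.90520569 + 0.43893285·0.42497372) = 27.937752
y = r_b·(sin φ − φ·cos φ) = 25.590100·(0.42497372 − 0.43893285·0.90520569) = 0.707546

x=27.937752 y=0.707546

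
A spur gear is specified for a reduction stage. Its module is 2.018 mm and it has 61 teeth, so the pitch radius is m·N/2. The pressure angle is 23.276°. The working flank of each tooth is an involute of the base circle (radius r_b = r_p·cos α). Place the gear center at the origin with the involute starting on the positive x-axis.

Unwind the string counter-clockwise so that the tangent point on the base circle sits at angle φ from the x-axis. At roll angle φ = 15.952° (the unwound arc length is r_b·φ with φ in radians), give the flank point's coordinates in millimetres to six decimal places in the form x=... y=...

pitch radius r_p = m·N/2 = 2.018·61/2 = 61.549000
base radius r_b = r_p·cos α = 61.549000·cos 23.276° = 56.539649
roll angle φ = 15.952° = 0.27841492 rad
x = r_b·(cos φ + φ·sin φ) = 56.539649·(0.96149228 + 0.27841492·0.27483195) = 58.688698
y = r_b·(sin φ − φ·cos φ) = 56.539649·(0.27483195 − 0.27841492·0.96149228) = 0.403589

x=58.688698 y=0.403589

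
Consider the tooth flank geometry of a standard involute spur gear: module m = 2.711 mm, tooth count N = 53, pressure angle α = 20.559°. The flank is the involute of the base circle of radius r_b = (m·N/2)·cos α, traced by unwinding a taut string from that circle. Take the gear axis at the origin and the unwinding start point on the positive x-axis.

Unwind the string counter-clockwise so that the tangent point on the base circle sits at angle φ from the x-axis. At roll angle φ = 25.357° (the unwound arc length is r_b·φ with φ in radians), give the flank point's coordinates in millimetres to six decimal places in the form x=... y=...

pitch radius r_p = m·N/2 = 2.711·53/2 = 71.841500
base radius r_b = r_p·cos α = 71.841500·cos 20.559° = 67.265992
roll angle φ = 25.357° = 0.44256314 rad
x = r_b·(cos φ + φ·sin φ) = 67.265992·(0.90365695 + 0.44256314·0.42825707) = 73.534358
y = r_b·(sin φ − φ·cos φ) = 67.265992·(0.42825707 − 0.44256314·0.90365695) = 1.905767

x=73.534358 y=1.905767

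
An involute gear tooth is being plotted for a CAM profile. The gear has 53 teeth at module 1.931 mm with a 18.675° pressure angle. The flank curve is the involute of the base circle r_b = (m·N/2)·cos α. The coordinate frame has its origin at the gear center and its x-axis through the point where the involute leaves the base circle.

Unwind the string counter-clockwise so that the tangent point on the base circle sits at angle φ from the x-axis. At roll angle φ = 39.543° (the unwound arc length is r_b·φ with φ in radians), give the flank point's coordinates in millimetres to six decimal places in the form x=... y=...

x=58.683714 y=5.063251

pitch radius r_p = m·N/2 = 1.931·53/2 = 51.171500
base radius r_b = r_p·cos α = 51.171500·cos 18.675° = 48.477325
roll angle φ = 39.543° = 0.69015555 rad
x = r_b·(cos φ + φ·sin φ) = 48.477325·(0.77114699 + 0.69015555·0.63665714) = 58.683714
y = r_b·(sin φ − φ·cos φ) = 48.477325·(0.63665714 − 0.69015555·0.77114699) = 5.063251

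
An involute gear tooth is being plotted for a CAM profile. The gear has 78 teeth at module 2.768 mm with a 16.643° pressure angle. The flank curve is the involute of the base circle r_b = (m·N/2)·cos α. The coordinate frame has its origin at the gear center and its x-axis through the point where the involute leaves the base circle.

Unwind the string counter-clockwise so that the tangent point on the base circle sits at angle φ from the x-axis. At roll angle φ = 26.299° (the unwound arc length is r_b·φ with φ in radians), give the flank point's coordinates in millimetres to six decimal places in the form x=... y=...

x=113.757994 y=3.264345

pitch radius r_p = m·N/2 = 2.768·78/2 = 107.952000
base radius r_b = r_p·cos α = 107.952000·cos 16.643° = 103.429664
roll angle φ = 26.299° = 0.45900414 rad
x = r_b·(cos φ + φ·sin φ) = 103.429664·(0.89649416 + 0.45900414·0.44305554) = 113.757994
y = r_b·(sin φ − φ·cos φ) = 103.429664·(0.44305554 − 0.45900414·0.89649416) = 3.264345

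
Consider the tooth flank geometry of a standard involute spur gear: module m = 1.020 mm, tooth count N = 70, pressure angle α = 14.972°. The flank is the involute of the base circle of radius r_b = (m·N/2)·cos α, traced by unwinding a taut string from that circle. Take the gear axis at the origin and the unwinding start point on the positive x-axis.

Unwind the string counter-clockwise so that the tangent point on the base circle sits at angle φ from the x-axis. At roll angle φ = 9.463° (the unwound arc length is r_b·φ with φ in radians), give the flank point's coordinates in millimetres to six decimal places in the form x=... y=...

x=34.955243 y=0.051651

pitch radius r_p = m·N/2 = 1.020·70/2 = 35.700000
base radius r_b = r_p·cos α = 35.700000·cos 14.972° = 34.488063
roll angle φ = 9.463° = 0.16516051 rad
x = r_b·(cos φ + φ·sin φ) = 34.488063·(0.98639198 + 0.16516051·0.16441066) = 34.955243
y = r_b·(sin φ − φ·cos φ) = 34.488063·(0.16441066 − 0.16516051·0.98639198) = 0.051651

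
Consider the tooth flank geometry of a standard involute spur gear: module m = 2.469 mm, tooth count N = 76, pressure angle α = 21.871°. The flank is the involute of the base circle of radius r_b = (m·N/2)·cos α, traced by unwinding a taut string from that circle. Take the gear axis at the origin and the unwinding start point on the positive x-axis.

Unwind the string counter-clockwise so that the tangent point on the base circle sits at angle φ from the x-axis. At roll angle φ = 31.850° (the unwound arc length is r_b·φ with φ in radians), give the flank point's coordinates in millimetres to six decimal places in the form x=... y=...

pitch radius r_p = m·N/2 = 2.469·76/2 = 93.822000
base radius r_b = r_p·cos α = 93.822000·cos 21.871° = 87.069154
roll angle φ = 31.850° = 0.55588737 rad
x = r_b·(cos φ + φ·sin φ) = 87.069154·(0.84943251 + 0.55588737·0.52769727) = 99.500257
y = r_b·(sin φ − φ·cos φ) = 87.069154·(0.52769727 − 0.55588737·0.84943251) = 4.833075

x=99.500257 y=4.833075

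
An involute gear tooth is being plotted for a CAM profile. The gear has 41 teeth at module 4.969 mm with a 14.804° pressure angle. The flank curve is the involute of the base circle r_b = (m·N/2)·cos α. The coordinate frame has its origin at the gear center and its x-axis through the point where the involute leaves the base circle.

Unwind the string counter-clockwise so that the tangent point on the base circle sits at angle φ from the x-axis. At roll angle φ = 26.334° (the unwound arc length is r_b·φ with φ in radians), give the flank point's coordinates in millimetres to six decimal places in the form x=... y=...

x=108.342313 y=3.120478

pitch radius r_p = m·N/2 = 4.969·41/2 = 101.864500
base radius r_b = r_p·cos α = 101.864500·cos 14.804° = 98.483164
roll angle φ = 26.334° = 0.45961501 rad
x = r_b·(cos φ + φ·sin φ) = 98.483164·(0.89622335 + 0.45961501·0.44360310) = 108.342313
y = r_b·(sin φ − φ·cos φ) = 98.483164·(0.44360310 − 0.45961501·0.89622335) = 3.120478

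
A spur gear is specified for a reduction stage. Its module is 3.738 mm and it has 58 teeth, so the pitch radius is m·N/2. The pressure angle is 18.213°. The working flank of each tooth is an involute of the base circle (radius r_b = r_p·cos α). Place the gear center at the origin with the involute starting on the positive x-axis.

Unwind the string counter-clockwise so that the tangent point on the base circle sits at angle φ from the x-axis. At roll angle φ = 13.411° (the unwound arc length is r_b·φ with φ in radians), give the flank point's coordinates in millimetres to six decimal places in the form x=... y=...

x=105.753406 y=0.437753

pitch radius r_p = m·N/2 = 3.738·58/2 = 108.402000
base radius r_b = r_p·cos α = 108.402000·cos 18.213° = 102.971186
roll angle φ = 13.411° = 0.23406611 rad
x = r_b·(cos φ + φ·sin φ) = 102.971186·(0.97273137 + 0.23406611·0.23193466) = 105.753406
y = r_b·(sin φ − φ·cos φ) = 102.971186·(0.23193466 − 0.23406611·0.97273137) = 0.437753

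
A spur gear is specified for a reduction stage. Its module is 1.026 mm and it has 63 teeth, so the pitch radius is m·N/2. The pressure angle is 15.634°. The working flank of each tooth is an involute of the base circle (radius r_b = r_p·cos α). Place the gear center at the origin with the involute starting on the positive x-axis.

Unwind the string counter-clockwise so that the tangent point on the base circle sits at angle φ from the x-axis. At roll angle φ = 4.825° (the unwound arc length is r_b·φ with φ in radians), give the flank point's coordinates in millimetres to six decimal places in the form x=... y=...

pitch radius r_p = m·N/2 = 1.026·63/2 = 32.319000
base radius r_b = r_p·cos α = 32.319000·cos 15.634° = 31.123288
roll angle φ = 4.825° = 0.08421214 rad
x = r_b·(cos φ + φ·sin φ) = 31.123288·(0.99645625 + 0.08421214·0.08411264) = 31.233451
y = r_b·(sin φ − φ·cos φ) = 31.123288·(0.08411264 − 0.08421214·0.99645625) = 0.006191

x=31.233451 y=0.006191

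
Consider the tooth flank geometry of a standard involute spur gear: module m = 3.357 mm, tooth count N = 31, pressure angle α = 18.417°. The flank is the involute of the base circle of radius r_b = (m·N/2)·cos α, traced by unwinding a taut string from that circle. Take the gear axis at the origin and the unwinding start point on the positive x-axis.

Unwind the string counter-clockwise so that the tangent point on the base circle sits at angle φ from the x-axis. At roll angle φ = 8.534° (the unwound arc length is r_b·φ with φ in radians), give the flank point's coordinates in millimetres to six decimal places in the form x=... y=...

x=49.913052 y=0.054257

pitch radius r_p = m·N/2 = 3.357·31/2 = 52.033500
base radius r_b = r_p·cos α = 52.033500·cos 18.417° = 49.368465
roll angle φ = 8.534° = 0.14894640 rad
x = r_b·(cos φ + φ·sin φ) = 49.368465·(0.98892798 + 0.14894640·0.14839628) = 49.913052
y = r_b·(sin φ − φ·cos φ) = 49.368465·(0.14839628 − 0.14894640·0.98892798) = 0.054257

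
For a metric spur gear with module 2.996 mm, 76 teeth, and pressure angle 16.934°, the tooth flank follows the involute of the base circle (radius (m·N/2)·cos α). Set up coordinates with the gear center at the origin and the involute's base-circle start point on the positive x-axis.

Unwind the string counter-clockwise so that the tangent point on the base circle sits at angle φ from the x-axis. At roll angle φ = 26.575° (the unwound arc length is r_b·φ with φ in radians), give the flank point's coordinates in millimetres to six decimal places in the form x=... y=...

x=120.004167 y=3.545138

pitch radius r_p = m·N/2 = 2.996·76/2 = 113.848000
base radius r_b = r_p·cos α = 113.848000·cos 16.934° = 108.911654
roll angle φ = 26.575° = 0.46382125 rad
x = r_b·(cos φ + φ·sin φ) = 108.911654·(0.89434952 + 0.46382125·0.44736890) = 120.004167
y = r_b·(sin φ − φ·cos φ) = 108.911654·(0.44736890 − 0.46382125·0.89434952) = 3.545138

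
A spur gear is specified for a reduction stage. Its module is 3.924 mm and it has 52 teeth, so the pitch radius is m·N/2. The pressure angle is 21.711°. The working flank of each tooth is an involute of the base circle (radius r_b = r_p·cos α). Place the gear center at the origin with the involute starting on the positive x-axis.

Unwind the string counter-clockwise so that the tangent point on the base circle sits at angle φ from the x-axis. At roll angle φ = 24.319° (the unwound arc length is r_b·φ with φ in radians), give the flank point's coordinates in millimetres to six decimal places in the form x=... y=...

pitch radius r_p = m·N/2 = 3.924·52/2 = 102.024000
base radius r_b = r_p·cos α = 102.024000·cos 21.711° = 94.786577
roll angle φ = 24.319° = 0.42444662 rad
x = r_b·(cos φ + φ·sin φ) = 94.786577·(0.91126676 + 0.42444662·0.41181657) = 102.943997
y = r_b·(sin φ − φ·cos φ) = 94.786577·(0.41181657 − 0.42444662·0.91126676) = 2.372742

x=102.943997 y=2.372742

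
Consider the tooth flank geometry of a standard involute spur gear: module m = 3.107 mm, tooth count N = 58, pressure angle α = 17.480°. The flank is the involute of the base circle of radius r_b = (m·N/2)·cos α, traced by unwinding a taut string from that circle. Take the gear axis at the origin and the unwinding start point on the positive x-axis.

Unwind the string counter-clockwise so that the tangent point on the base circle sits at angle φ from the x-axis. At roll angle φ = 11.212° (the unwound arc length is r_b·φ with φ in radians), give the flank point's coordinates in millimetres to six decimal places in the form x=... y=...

pitch radius r_p = m·N/2 = 3.107·58/2 = 90.103000
base radius r_b = r_p·cos α = 90.103000·cos 17.480° = 85.942211
roll angle φ = 11.212° = 0.19568632 rad
x = r_b·(cos φ + φ·sin φ) = 85.942211·(0.98091445 + 0.19568632·0.19443980) = 87.571990
y = r_b·(sin φ − φ·cos φ) = 85.942211·(0.19443980 − 0.19568632·0.98091445) = 0.213847

x=87.571990 y=0.213847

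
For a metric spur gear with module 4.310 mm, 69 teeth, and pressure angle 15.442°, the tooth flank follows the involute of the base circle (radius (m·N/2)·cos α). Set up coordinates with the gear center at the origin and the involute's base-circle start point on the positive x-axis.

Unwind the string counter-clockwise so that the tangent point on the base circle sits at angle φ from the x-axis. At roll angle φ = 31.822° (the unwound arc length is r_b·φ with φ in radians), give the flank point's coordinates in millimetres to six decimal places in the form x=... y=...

x=163.757335 y=7.935342

pitch radius r_p = m·N/2 = 4.310·69/2 = 148.695000
base radius r_b = r_p·cos α = 148.695000·cos 15.442° = 143.327182
roll angle φ = 31.822° = 0.55539867 rad
x = r_b·(cos φ + φ·sin φ) = 143.327182·(0.84969029 + 0.55539867·0.52728209) = 163.757335
y = r_b·(sin φ − φ·cos φ) = 143.327182·(0.52728209 − 0.55539867·0.84969029) = 7.935342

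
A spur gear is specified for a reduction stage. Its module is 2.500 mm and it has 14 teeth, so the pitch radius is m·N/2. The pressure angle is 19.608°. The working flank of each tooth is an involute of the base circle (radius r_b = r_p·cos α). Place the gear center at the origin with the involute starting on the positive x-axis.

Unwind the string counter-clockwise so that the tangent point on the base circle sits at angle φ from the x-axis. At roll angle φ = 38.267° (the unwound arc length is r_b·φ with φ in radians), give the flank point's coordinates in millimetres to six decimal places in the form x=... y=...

pitch radius r_p = m·N/2 = 2.500·14/2 = 17.500000
base radius r_b = r_p·cos α = 17.500000·cos 19.608° = 16.485186
roll angle φ = 38.267° = 0.66788514 rad
x = r_b·(cos φ + φ·sin φ) = 16.485186·(0.78513321 + 0.66788514·0.61932693) = 19.761987
y = r_b·(sin φ − φ·cos φ) = 16.485186·(0.61932693 − 0.66788514·0.78513321) = 1.565237

x=19.761987 y=1.565237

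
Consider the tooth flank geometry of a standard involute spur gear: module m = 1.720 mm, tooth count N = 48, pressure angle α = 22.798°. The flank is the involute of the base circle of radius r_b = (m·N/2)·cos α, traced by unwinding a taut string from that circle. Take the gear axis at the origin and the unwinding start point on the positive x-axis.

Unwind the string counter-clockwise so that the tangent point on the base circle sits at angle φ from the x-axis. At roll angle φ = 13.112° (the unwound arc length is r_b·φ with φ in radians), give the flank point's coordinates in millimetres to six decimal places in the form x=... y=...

x=39.038555 y=0.151236

pitch radius r_p = m·N/2 = 1.720·48/2 = 41.280000
base radius r_b = r_p·cos α = 41.280000·cos 22.798° = 38.055069
roll angle φ = 13.112° = 0.22884757 rad
x = r_b·(cos φ + φ·sin φ) = 38.055069·(0.97392848 + 0.22884757·0.22685529) = 39.038555
y = r_b·(sin φ − φ·cos φ) = 38.055069·(0.22685529 − 0.22884757·0.97392848) = 0.151236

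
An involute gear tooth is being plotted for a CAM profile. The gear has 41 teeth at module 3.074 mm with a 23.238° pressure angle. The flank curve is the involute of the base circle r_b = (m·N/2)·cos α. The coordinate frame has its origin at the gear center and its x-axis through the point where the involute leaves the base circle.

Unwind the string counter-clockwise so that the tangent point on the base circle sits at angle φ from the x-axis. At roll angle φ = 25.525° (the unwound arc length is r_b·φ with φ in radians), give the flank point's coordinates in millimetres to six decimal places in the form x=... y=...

pitch radius r_p = m·N/2 = 3.074·41/2 = 63.017000
base radius r_b = r_p·cos α = 63.017000·cos 23.238° = 57.904674
roll angle φ = 25.525° = 0.44549529 rad
x = r_b·(cos φ + φ·sin φ) = 57.904674·(0.90239735 + 0.44549529·0.43090488) = 63.368759
y = r_b·(sin φ − φ·cos φ) = 57.904674·(0.43090488 − 0.44549529·0.90239735) = 1.672930

x=63.368759 y=1.672930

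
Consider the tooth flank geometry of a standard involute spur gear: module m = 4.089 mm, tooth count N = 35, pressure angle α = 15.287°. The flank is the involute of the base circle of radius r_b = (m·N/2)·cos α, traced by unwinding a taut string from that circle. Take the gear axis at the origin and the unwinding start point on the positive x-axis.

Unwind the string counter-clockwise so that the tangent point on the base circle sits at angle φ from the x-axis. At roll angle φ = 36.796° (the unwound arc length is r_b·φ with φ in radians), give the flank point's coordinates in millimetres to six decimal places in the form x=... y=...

pitch radius r_p = m·N/2 = 4.089·35/2 = 71.557500
base radius r_b = r_p·cos α = 71.557500·cos 15.287° = 69.025600
roll angle φ = 36.796° = 0.64221135 rad
x = r_b·(cos φ + φ·sin φ) = 69.025600·(0.80077319 + 0.64221135·0.59896770) = 81.825503
y = r_b·(sin φ − φ·cos φ) = 69.025600·(0.59896770 − 0.64221135·0.80077319) = 5.846611

x=81.825503 y=5.846611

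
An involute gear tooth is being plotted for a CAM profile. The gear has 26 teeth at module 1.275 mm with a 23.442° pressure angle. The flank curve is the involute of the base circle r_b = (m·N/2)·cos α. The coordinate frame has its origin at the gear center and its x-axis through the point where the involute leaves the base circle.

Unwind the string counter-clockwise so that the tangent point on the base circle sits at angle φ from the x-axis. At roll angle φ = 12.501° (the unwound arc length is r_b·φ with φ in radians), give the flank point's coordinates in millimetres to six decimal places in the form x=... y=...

pitch radius r_p = m·N/2 = 1.275·26/2 = 16.575000
base radius r_b = r_p·cos α = 16.575000·cos 23.442° = 15.206953
roll angle φ = 12.501° = 0.21818361 rad
x = r_b·(cos φ + φ·sin φ) = 15.206953·(0.97629223 + 0.21818361·0.21645665) = 15.564614
y = r_b·(sin φ − φ·cos φ) = 15.206953·(0.21645665 − 0.21818361·0.97629223) = 0.052398

x=15.564614 y=0.052398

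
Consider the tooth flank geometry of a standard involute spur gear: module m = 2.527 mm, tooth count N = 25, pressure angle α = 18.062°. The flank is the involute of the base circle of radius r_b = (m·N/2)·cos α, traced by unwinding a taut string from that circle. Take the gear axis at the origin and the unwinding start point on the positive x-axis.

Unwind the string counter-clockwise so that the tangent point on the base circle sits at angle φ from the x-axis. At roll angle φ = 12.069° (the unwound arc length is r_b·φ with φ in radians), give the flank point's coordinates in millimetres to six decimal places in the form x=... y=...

x=30.689793 y=0.093146

pitch radius r_p = m·N/2 = 2.527·25/2 = 31.587500
base radius r_b = r_p·cos α = 31.587500·cos 18.062° = 30.030918
roll angle φ = 12.069° = 0.21064379 rad
x = r_b·(cos φ + φ·sin φ) = 30.030918·(0.97789651 + 0.21064379·0.20908950) = 30.689793
y = r_b·(sin φ − φ·cos φ) = 30.030918·(0.20908950 − 0.21064379·0.97789651) = 0.093146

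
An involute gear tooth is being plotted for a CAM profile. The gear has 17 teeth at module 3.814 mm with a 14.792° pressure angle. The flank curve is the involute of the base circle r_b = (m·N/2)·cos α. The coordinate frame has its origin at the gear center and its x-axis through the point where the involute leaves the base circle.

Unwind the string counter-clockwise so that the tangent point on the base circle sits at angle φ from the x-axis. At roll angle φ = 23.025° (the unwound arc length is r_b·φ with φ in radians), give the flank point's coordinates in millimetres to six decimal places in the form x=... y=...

x=33.774302 y=0.667180

pitch radius r_p = m·N/2 = 3.814·17/2 = 32.419000
base radius r_b = r_p·cos α = 32.419000·cos 14.792° = 31.344603
roll angle φ = 23.025° = 0.40186206 rad
x = r_b·(cos φ + φ·sin φ) = 31.344603·(0.92033428 + 0.40186206·0.39113274) = 33.774302
y = r_b·(sin φ − φ·cos φ) = 31.344603·(0.39113274 − 0.40186206·0.92033428) = 0.667180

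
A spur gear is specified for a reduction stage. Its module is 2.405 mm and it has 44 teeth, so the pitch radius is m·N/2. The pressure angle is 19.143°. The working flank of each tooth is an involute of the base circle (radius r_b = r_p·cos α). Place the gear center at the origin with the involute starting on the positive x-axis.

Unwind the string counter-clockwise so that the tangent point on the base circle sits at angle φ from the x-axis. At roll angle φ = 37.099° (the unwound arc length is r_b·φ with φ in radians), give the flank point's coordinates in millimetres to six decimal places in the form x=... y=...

x=59.389396 y=4.336228

pitch radius r_p = m·N/2 = 2.405·44/2 = 52.910000
base radius r_b = r_p·cos α = 52.910000·cos 19.143° = 49.984240
roll angle φ = 37.099° = 0.64749970 rad
x = r_b·(cos φ + φ·sin φ) = 49.984240·(0.79759446 + 0.64749970·0.60319407) = 59.389396
y = r_b·(sin φ − φ·cos φ) = 49.984240·(0.60319407 − 0.64749970·0.79759446) = 4.336228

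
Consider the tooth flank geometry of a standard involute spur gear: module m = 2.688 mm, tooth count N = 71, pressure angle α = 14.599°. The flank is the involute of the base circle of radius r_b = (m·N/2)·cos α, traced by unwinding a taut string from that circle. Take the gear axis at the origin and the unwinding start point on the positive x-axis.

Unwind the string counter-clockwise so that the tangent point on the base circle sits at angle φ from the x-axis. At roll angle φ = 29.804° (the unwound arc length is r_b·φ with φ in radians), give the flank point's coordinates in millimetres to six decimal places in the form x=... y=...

x=104.003924 y=4.216400

pitch radius r_p = m·N/2 = 2.688·71/2 = 95.424000
base radius r_b = r_p·cos α = 95.424000·cos 14.599° = 92.343100
roll angle φ = 29.804° = 0.52017793 rad
x = r_b·(cos φ + φ·sin φ) = 92.343100·(0.86773076 + 0.52017793·0.49703454) = 104.003924
y = r_b·(sin φ − φ·cos φ) = 92.343100·(0.49703454 − 0.52017793·0.86773076) = 4.216400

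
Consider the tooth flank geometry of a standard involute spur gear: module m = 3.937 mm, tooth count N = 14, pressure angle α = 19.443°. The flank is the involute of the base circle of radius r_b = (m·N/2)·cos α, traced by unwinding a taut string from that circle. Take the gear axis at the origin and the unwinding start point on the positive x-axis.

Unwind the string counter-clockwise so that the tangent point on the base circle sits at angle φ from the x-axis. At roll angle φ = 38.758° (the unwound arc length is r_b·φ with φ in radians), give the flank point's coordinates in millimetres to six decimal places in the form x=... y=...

pitch radius r_p = m·N/2 = 3.937·14/2 = 27.559000
base radius r_b = r_p·cos α = 27.559000·cos 19.443° = 25.987396
roll angle φ = 38.758° = 0.67645471 rad
x = r_b·(cos φ + φ·sin φ) = 25.987396·(0.77979708 + 0.67645471·0.62603236) = 31.270104
y = r_b·(sin φ − φ·cos φ) = 25.987396·(0.62603236 − 0.67645471·0.77979708) = 2.560667

x=31.270104 y=2.560667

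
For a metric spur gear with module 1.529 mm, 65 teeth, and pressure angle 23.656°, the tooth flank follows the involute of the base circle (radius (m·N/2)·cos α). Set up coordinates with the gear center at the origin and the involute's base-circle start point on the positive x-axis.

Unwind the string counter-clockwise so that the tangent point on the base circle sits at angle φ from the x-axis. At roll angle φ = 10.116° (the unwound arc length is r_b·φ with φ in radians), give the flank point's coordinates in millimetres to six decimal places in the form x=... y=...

x=46.220808 y=0.083244

pitch radius r_p = m·N/2 = 1.529·65/2 = 49.692500
base radius r_b = r_p·cos α = 49.692500·cos 23.656° = 45.516889
roll angle φ = 10.116° = 0.17655751 rad
x = r_b·(cos φ + φ·sin φ) = 45.516889·(0.98445417 + 0.17655751·0.17564164) = 46.220808
y = r_b·(sin φ − φ·cos φ) = 45.516889·(0.17564164 − 0.17655751·0.98445417) = 0.083244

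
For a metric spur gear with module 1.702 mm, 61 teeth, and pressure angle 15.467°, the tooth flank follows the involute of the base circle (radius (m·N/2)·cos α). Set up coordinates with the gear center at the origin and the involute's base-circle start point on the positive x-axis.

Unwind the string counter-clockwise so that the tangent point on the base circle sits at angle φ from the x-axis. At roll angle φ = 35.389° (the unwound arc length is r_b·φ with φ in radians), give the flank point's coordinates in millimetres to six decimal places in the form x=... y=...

pitch radius r_p = m·N/2 = 1.702·61/2 = 51.911000
base radius r_b = r_p·cos α = 51.911000·cos 15.467° = 50.031002
roll angle φ = 35.389° = 0.61765457 rad
x = r_b·(cos φ + φ·sin φ) = 50.031002·(0.81523899 + 0.61765457·0.57912467) = 58.683263
y = r_b·(sin φ − φ·cos φ) = 50.031002·(0.57912467 − 0.61765457·0.81523899) = 3.781772

x=58.683263 y=3.781772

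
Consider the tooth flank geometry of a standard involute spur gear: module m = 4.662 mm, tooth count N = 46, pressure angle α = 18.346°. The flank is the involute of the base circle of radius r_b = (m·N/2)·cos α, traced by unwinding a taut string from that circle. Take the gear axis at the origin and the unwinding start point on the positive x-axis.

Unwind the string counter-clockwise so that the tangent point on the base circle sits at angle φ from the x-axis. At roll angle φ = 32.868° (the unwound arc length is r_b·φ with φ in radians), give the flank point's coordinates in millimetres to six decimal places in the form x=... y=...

pitch radius r_p = m·N/2 = 4.662·46/2 = 107.226000
base radius r_b = r_p·cos α = 107.226000·cos 18.346° = 101.776033
roll angle φ = 32.868° = 0.57365482 rad
x = r_b·(cos φ + φ·sin φ) = 101.776033·(0.83992310 + 0.57365482·0.54270543) = 117.169524
y = r_b·(sin φ − φ·cos φ) = 101.776033·(0.54270543 − 0.57365482·0.83992310) = 6.196074

x=117.169524 y=6.196074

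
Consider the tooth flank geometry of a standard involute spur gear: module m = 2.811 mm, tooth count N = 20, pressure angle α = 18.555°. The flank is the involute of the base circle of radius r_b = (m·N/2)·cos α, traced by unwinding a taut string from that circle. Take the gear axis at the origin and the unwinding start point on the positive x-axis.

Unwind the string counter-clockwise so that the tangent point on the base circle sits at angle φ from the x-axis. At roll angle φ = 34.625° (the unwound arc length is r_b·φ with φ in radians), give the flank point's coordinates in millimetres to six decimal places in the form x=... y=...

x=31.079567 y=1.889791

pitch radius r_p = m·N/2 = 2.811·20/2 = 28.110000
base radius r_b = r_p·cos α = 28.110000·cos 18.555° = 26.648804
roll angle φ = 34.625° = 0.60432025 rad
x = r_b·(cos φ + φ·sin φ) = 26.648804·(0.82288852 + 0.60432025·0.56820285) = 31.079567
y = r_b·(sin φ − φ·cos φ) = 26.648804·(0.56820285 − 0.60432025·0.82288852) = 1.889791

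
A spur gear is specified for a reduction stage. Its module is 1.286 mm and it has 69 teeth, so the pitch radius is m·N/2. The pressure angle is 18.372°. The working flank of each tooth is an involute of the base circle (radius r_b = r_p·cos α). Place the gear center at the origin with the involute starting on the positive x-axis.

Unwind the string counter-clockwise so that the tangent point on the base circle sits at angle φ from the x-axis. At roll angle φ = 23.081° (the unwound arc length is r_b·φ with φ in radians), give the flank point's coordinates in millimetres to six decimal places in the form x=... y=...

pitch radius r_p = m·N/2 = 1.286·69/2 = 44.367000
base radius r_b = r_p·cos α = 44.367000·cos 18.372° = 42.105621
roll angle φ = 23.081° = 0.40283944 rad
x = r_b·(cos φ + φ·sin φ) = 42.105621·(0.91995155 + 0.40283944·0.39203207) = 45.384703
y = r_b·(sin φ − φ·cos φ) = 42.105621·(0.39203207 − 0.40283944·0.91995155) = 0.902715

x=45.384703 y=0.902715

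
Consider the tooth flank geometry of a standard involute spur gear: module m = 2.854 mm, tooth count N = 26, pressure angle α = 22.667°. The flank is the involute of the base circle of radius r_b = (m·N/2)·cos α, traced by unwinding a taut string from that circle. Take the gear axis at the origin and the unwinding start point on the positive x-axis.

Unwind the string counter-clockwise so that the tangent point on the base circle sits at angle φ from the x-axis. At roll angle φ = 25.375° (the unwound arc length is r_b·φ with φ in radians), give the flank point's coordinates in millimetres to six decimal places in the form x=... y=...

x=37.430950 y=0.972015

pitch radius r_p = m·N/2 = 2.854·26/2 = 37.102000
base radius r_b = r_p·cos α = 37.102000·cos 22.667° = 34.236249
roll angle φ = 25.375° = 0.44287730 rad
x = r_b·(cos φ + φ·sin φ) = 34.236249·(0.90352237 + 0.44287730·0.42854094) = 37.430950
y = r_b·(sin φ − φ·cos φ) = 34.236249·(0.42854094 − 0.44287730·0.90352237) = 0.972015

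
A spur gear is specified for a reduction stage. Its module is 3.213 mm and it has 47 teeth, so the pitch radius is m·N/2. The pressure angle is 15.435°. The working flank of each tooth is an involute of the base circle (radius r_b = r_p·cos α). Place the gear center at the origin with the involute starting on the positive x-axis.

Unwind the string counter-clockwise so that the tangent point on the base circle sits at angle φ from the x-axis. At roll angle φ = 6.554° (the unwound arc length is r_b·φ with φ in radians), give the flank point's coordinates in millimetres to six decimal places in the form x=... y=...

x=73.256858 y=0.036265

pitch radius r_p = m·N/2 = 3.213·47/2 = 75.505500
base radius r_b = r_p·cos α = 75.505500·cos 15.435° = 72.782244
roll angle φ = 6.554° = 0.11438888 rad
x = r_b·(cos φ + φ·sin φ) = 72.782244·(0.99346472 + 0.11438888·0.11413958) = 73.256858
y = r_b·(sin φ − φ·cos φ) = 72.782244·(0.11413958 − 0.11438888·0.99346472) = 0.036265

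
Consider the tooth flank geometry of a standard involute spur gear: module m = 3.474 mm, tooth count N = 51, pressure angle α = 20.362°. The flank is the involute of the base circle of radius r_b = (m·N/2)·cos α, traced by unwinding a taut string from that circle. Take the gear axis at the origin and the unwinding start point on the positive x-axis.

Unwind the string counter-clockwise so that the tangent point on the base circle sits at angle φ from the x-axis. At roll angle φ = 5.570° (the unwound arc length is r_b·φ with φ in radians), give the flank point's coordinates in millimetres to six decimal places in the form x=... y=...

x=83.442983 y=0.025411

pitch radius r_p = m·N/2 = 3.474·51/2 = 88.587000
base radius r_b = r_p·cos α = 88.587000·cos 20.362° = 83.051461
roll angle φ = 5.570° = 0.09721484 rad
x = r_b·(cos φ + φ·sin φ) = 83.051461·(0.99527836 + 0.09721484·0.09706179) = 83.442983
y = r_b·(sin φ − φ·cos φ) = 83.051461·(0.09706179 − 0.09721484·0.99527836) = 0.025411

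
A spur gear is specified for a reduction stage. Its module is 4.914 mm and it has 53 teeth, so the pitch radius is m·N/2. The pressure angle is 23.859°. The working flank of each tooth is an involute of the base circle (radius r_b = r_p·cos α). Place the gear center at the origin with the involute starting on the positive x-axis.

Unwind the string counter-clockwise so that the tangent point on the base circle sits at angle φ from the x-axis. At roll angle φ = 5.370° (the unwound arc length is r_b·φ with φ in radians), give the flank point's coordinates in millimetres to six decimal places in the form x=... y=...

x=119.614707 y=0.032654

pitch radius r_p = m·N/2 = 4.914·53/2 = 130.221000
base radius r_b = r_p·cos α = 130.221000·cos 23.859° = 119.092787
roll angle φ = 5.370° = 0.09372418 rad
x = r_b·(cos φ + φ·sin φ) = 119.092787·(0.99561110 + 0.09372418·0.09358703) = 119.614707
y = r_b·(sin φ − φ·cos φ) = 119.092787·(0.09358703 − 0.09372418·0.99561110) = 0.032654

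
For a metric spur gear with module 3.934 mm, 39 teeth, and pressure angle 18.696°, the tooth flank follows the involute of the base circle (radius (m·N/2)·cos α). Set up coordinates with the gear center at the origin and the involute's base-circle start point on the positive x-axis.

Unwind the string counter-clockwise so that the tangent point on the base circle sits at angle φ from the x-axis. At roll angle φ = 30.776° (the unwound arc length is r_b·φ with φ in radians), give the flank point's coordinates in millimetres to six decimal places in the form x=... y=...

x=82.403704 y=3.646620

pitch radius r_p = m·N/2 = 3.934·39/2 = 76.713000
base radius r_b = r_p·cos α = 76.713000·cos 18.696° = 72.665059
roll angle φ = 30.776° = 0.53714253 rad
x = r_b·(cos φ + φ·sin φ) = 72.665059·(0.85917431 + 0.53714253·0.51168302) = 82.403704
y = r_b·(sin φ − φ·cos φ) = 72.665059·(0.51168302 − 0.53714253·0.85917431) = 3.646620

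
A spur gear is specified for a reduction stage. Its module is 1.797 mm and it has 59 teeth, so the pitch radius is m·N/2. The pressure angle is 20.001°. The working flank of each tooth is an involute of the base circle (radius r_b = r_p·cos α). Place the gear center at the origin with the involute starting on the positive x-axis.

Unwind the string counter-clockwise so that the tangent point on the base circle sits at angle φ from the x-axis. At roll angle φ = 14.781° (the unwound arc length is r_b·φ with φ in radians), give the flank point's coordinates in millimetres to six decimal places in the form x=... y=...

pitch radius r_p = m·N/2 = 1.797·59/2 = 53.011500
base radius r_b = r_p·cos α = 53.011500·cos 20.001° = 49.814199
roll angle φ = 14.781° = 0.25797712 rad
x = r_b·(cos φ + φ·sin φ) = 49.814199·(0.96690804 + 0.25797712·0.25512513) = 51.444343
y = r_b·(sin φ − φ·cos φ) = 49.814199·(0.25512513 − 0.25797712·0.96690804) = 0.283193

x=51.444343 y=0.283193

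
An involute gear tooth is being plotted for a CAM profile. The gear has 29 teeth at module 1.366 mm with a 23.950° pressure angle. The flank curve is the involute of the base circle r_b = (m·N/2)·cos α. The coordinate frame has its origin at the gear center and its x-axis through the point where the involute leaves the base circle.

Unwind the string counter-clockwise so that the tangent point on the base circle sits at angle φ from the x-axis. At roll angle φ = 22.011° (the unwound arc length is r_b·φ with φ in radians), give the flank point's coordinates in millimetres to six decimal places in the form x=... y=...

x=19.388477 y=0.337073

pitch radius r_p = m·N/2 = 1.366·29/2 = 19.807000
base radius r_b = r_p·cos α = 19.807000·cos 23.950° = 18.101618
roll angle φ = 22.011° = 0.38416442 rad
x = r_b·(cos φ + φ·sin φ) = 18.101618·(0.92711192 + 0.38416442·0.37478459) = 19.388477
y = r_b·(sin φ − φ·cos φ) = 18.101618·(0.37478459 − 0.38416442·0.92711192) = 0.337073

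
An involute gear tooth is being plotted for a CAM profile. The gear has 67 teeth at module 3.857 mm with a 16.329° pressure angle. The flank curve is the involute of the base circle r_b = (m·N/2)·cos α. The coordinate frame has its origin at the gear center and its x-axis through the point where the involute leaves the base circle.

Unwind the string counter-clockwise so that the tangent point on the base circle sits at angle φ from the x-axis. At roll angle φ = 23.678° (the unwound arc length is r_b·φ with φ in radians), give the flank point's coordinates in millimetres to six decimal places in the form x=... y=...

x=134.138128 y=2.867635

pitch radius r_p = m·N/2 = 3.857·67/2 = 129.209500
base radius r_b = r_p·cos α = 129.209500·cos 16.329° = 123.997591
roll angle φ = 23.678° = 0.41325906 rad
x = r_b·(cos φ + φ·sin φ) = 123.997591·(0.91581686 + 0.41325906·0.40159616) = 134.138128
y = r_b·(sin φ − φ·cos φ) = 123.997591·(0.40159616 − 0.41325906·0.91581686) = 2.867635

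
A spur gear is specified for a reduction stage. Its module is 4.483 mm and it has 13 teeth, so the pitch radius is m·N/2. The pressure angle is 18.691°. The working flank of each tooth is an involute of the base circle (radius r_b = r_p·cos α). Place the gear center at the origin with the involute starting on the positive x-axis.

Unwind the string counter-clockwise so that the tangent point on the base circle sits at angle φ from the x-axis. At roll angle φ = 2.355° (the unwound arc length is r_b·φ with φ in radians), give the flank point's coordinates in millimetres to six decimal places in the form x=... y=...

x=27.626007 y=0.000639

pitch radius r_p = m·N/2 = 4.483·13/2 = 29.139500
base radius r_b = r_p·cos α = 29.139500·cos 18.691° = 27.602701
roll angle φ = 2.355° = 0.04110250 rad
x = r_b·(cos φ + φ·sin φ) = 27.602701·(0.99915541 + 0.04110250·0.04109093) = 27.626007
y = r_b·(sin φ − φ·cos φ) = 27.602701·(0.04109093 − 0.04110250·0.99915541) = 0.000639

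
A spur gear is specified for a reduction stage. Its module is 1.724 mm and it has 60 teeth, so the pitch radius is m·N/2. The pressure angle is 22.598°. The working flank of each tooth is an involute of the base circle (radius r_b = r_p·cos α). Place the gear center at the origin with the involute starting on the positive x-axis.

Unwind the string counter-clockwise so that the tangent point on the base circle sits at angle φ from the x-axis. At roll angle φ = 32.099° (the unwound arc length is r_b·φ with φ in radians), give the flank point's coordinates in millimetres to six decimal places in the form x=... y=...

x=54.664635 y=2.711804

pitch radius r_p = m·N/2 = 1.724·60/2 = 51.720000
base radius r_b = r_p·cos α = 51.720000·cos 22.598° = 47.749126
roll angle φ = 32.099° = 0.56023324 rad
x = r_b·(cos φ + φ·sin φ) = 47.749126·(0.84713120 + 0.56023324·0.53138379) = 54.664635
y = r_b·(sin φ − φ·cos φ) = 47.749126·(0.53138379 − 0.56023324·0.84713120) = 2.711804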